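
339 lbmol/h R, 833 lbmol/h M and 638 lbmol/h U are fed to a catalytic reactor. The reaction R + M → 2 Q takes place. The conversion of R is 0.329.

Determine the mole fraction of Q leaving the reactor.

0.123

R reacted = 0.329 × 339 = 111.5 lbmol/h; ν_R = −1, so ξ = 111.5/1 = 111.5 lbmol/h.
Outlet amounts (n = n₀ + ν ξ):
  R: 339 − 1(111.5) = 227.5
  M: 833 − 1(111.5) = 721.5
  Q: 0 + 2(111.5) = 223.1
  U: 638 (inert)
Total out = 1810 lbmol/h; y_Q = 223.1 / 1810 = 0.1232.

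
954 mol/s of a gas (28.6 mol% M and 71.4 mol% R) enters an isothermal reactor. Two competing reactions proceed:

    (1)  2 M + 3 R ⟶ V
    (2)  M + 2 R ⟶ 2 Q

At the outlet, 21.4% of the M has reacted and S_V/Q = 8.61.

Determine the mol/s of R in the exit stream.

Conversion of M: M consumed = 0.214 × 272.8 = 58.39 mol/s = 2ξ₁ + 1ξ₂.
Selectivity: 1ξ₁ / (2ξ₂) = 8.61 → ξ₁ = 17.22 ξ₂.
Substitute: (2·17.22 + 1) ξ₂ = 58.39 → ξ₂ = 1.648 mol/s, ξ₁ = 28.37 mol/s.
Outlet amounts (n = n₀ + Σ ν·ξ):
  M: 272.8 − 2(28.37) − 1(1.648) = 214.5
  R: 681.2 − 3(28.37) − 2(1.648) = 592.7
  V: 0 + 1(28.37) = 28.37
  Q: 0 + 2(1.648) = 3.295

593 mol/s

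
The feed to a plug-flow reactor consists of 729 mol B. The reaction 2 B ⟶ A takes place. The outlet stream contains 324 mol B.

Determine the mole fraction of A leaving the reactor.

For B: n = n₀ − 2ξ → 324 = 729 − 2ξ, giving ξ = 202.5 mol.
Outlet amounts (n = n₀ + ν ξ):
  B: 729 − 2(202.5) = 324
  A: 0 + 1(202.5) = 202.5
Total out = 526.5 mol; y_A = 202.5 / 526.5 = 0.3846.

0.385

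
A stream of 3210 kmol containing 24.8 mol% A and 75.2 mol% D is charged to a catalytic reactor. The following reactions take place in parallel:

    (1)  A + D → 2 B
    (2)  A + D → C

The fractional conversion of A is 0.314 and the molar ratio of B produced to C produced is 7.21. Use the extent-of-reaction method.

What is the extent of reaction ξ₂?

ξ₂ = 54.3 kmol

Conversion of A: A consumed = 0.314 × 796.1 = 250 kmol = 1ξ₁ + 1ξ₂.
Selectivity: 2ξ₁ / (1ξ₂) = 7.21 → ξ₁ = 3.605 ξ₂.
Substitute: (1·3.605 + 1) ξ₂ = 250 → ξ₂ = 54.28 kmol, ξ₁ = 195.7 kmol.
Outlet amounts (n = n₀ + Σ ν·ξ):
  A: 796.1 − 1(195.7) − 1(54.28) = 546.1
  D: 2414 − 1(195.7) − 1(54.28) = 2164
  B: 0 + 2(195.7) = 391.4
  C: 0 + 1(54.28) = 54.28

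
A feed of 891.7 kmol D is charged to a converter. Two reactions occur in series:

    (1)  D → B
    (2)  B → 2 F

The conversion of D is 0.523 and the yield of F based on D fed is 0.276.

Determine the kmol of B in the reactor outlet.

343 kmol

Conversion of D: D consumed = 1ξ₁ = 0.523 × 891.7 → ξ₁ = 466.4 kmol.
Yield of F: 2ξ₂ / 891.7 = 0.276 → ξ₂ = 123.1 kmol.
Outlet amounts (n = n₀ + Σ ν·ξ):
  D: 891.7 − 1(466.4) = 425.3
  B: 0 + 1(466.4) − 1(123.1) = 343.3
  F: 0 + 2(123.1) = 246.1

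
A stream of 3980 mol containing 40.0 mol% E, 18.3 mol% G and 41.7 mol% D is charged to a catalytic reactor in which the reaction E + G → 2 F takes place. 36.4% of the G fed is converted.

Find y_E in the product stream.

G reacted = 0.364 × 728.3 = 265.1 mol; ν_G = −1, so ξ = 265.1/1 = 265.1 mol.
Outlet amounts (n = n₀ + ν ξ):
  E: 1592 − 1(265.1) = 1327
  G: 728.3 − 1(265.1) = 463.2
  F: 0 + 2(265.1) = 530.2
  D: 1660 (inert)
Total out = 3980 mol; y_E = 1327 / 3980 = 0.3334.

0.333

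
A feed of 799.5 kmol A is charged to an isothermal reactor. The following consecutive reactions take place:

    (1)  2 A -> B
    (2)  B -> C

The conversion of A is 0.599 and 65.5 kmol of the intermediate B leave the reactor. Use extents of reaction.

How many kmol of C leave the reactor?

Conversion of A: A consumed = 2ξ₁ = 0.599 × 799.5 → ξ₁ = 239.5 kmol.
B balance: n_B = 0 + 1ξ₁ − 1ξ₂ = 65.5 → ξ₂ = (1·239.5 − 65.5)/1 = 174 kmol.
Outlet amounts (n = n₀ + Σ ν·ξ):
  A: 799.5 − 2(239.5) = 320.6
  B: 0 + 1(239.5) − 1(174) = 65.5
  C: 0 + 1(174) = 174

174 kmol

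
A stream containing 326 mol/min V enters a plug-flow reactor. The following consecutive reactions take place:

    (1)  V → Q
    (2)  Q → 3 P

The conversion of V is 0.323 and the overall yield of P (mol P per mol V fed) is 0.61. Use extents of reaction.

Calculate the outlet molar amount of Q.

39 mol/min

Conversion of V: V consumed = 1ξ₁ = 0.323 × 326 → ξ₁ = 105.3 mol/min.
Yield of P: 3ξ₂ / 326 = 0.61 → ξ₂ = 66.29 mol/min.
Outlet amounts (n = n₀ + Σ ν·ξ):
  V: 326 − 1(105.3) = 220.7
  Q: 0 + 1(105.3) − 1(66.29) = 39.01
  P: 0 + 3(66.29) = 198.9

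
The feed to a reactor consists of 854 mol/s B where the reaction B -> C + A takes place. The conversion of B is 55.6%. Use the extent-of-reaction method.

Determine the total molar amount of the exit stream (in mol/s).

B reacted = 0.556 × 854 = 474.8 mol/s; ν_B = −1, so ξ = 474.8/1 = 474.8 mol/s.
Outlet amounts (n = n₀ + ν ξ):
  B: 854 − 1(474.8) = 379.2
  C: 0 + 1(474.8) = 474.8
  A: 0 + 1(474.8) = 474.8
Total out = 379.2 + 474.8 + 474.8 = 1329 mol/s.

1330 mol/s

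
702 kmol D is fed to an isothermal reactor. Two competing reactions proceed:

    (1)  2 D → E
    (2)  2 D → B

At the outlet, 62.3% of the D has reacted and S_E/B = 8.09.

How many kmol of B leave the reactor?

24.1 kmol

Conversion of D: D consumed = 0.623 × 702 = 437.3 kmol = 2ξ₁ + 2ξ₂.
Selectivity: 1ξ₁ / (1ξ₂) = 8.09 → ξ₁ = 8.09 ξ₂.
Substitute: (2·8.09 + 2) ξ₂ = 437.3 → ξ₂ = 24.06 kmol, ξ₁ = 194.6 kmol.
Outlet amounts (n = n₀ + Σ ν·ξ):
  D: 702 − 2(194.6) − 2(24.06) = 264.7
  E: 0 + 1(194.6) = 194.6
  B: 0 + 1(24.06) = 24.06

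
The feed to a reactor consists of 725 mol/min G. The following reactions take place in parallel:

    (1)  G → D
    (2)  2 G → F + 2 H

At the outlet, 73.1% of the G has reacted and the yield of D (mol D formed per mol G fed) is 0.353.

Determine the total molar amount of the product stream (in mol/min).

Yield of D: 1ξ₁ / 725 = 0.353 → ξ₁ = 255.9 mol/min.
Conversion of G: 1ξ₁ + 2ξ₂ = 0.731 × 725 = 530 → ξ₂ = 137 mol/min.
Outlet amounts (n = n₀ + Σ ν·ξ):
  G: 725 − 1(255.9) − 2(137) = 195
  D: 0 + 1(255.9) = 255.9
  F: 0 + 1(137) = 137
  H: 0 + 2(137) = 274.1
Total out = 195 + 255.9 + 137 + 274.1 = 862 mol/min.

862 mol/min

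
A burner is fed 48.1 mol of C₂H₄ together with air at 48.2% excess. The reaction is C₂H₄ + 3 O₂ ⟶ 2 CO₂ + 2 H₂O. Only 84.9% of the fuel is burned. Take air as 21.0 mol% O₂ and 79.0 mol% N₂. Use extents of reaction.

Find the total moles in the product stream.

1070 mol

Stoichiometric O₂ = 3 × 48.1 = 144.3 mol; O₂ fed = 144.3 × 1.482 = 213.9 mol.
N₂ fed = 213.9 × 79/21 = 804.5 mol.
Fuel reacted = 0.849 × 48.1 → ξ = 40.84 mol.
Outlet (n = n₀ + ν ξ):
  C₂H₄: 48.1 − 1(40.84) = 7.263
  O₂: 213.9 − 3(40.84) = 91.34
  N₂: 804.5 (inert)
  CO₂: 0 + 2(40.84) = 81.67
  H₂O: 0 + 2(40.84) = 81.67
Total out = 7.263 + 91.34 + 804.5 + 81.67 + 81.67 = 1066 mol.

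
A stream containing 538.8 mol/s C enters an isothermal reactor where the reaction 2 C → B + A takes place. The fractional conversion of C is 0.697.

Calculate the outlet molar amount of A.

C reacted = 0.697 × 538.8 = 375.5 mol/s; ν_C = −2, so ξ = 375.5/2 = 187.8 mol/s.
Outlet amounts (n = n₀ + ν ξ):
  C: 538.8 − 2(187.8) = 163.3
  B: 0 + 1(187.8) = 187.8
  A: 0 + 1(187.8) = 187.8

188 mol/s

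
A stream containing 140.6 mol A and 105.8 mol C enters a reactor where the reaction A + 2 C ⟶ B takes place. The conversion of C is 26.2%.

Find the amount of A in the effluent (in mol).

C reacted = 0.262 × 105.8 = 27.72 mol; ν_C = −2, so ξ = 27.72/2 = 13.86 mol.
Outlet amounts (n = n₀ + ν ξ):
  A: 140.6 − 1(13.86) = 126.7
  C: 105.8 − 2(13.86) = 78.08
  B: 0 + 1(13.86) = 13.86

127 mol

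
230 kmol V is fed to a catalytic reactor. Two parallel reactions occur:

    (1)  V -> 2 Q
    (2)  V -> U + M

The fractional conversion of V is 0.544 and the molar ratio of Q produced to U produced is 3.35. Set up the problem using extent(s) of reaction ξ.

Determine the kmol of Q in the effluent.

Conversion of V: V consumed = 0.544 × 230 = 125.1 kmol = 1ξ₁ + 1ξ₂.
Selectivity: 2ξ₁ / (1ξ₂) = 3.35 → ξ₁ = 1.675 ξ₂.
Substitute: (1·1.675 + 1) ξ₂ = 125.1 → ξ₂ = 46.77 kmol, ξ₁ = 78.35 kmol.
Outlet amounts (n = n₀ + Σ ν·ξ):
  V: 230 − 1(78.35) − 1(46.77) = 104.9
  Q: 0 + 2(78.35) = 156.7
  U: 0 + 1(46.77) = 46.77
  M: 0 + 1(46.77) = 46.77

157 kmol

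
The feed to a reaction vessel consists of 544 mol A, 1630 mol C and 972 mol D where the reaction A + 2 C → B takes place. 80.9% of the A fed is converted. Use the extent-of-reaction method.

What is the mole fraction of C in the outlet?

0.331

A reacted = 0.809 × 544 = 440.1 mol; ν_A = −1, so ξ = 440.1/1 = 440.1 mol.
Outlet amounts (n = n₀ + ν ξ):
  A: 544 − 1(440.1) = 103.9
  C: 1630 − 2(440.1) = 749.8
  B: 0 + 1(440.1) = 440.1
  D: 972 (inert)
Total out = 2266 mol; y_C = 749.8 / 2266 = 0.3309.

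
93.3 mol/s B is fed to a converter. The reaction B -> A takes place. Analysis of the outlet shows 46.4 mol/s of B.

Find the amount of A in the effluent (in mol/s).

For B: n = n₀ − 1ξ → 46.4 = 93.3 − 1ξ, giving ξ = 46.9 mol/s.
Outlet amounts (n = n₀ + ν ξ):
  B: 93.3 − 1(46.9) = 46.4
  A: 0 + 1(46.9) = 46.9

46.9 mol/s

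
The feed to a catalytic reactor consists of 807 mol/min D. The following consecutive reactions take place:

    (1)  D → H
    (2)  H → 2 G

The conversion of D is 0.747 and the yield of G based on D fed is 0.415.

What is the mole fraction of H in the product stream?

Conversion of D: D consumed = 1ξ₁ = 0.747 × 807 → ξ₁ = 602.8 mol/min.
Yield of G: 2ξ₂ / 807 = 0.415 → ξ₂ = 167.5 mol/min.
Outlet amounts (n = n₀ + Σ ν·ξ):
  D: 807 − 1(602.8) = 204.2
  H: 0 + 1(602.8) − 1(167.5) = 435.4
  G: 0 + 2(167.5) = 334.9
Total out = 974.5 mol/min; y_H = 435.4 / 974.5 = 0.4468.

0.447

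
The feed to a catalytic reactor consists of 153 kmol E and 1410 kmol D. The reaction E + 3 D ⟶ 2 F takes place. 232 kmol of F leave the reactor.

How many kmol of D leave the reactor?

1060 kmol

For F: n = n₀ + 2ξ → 232 = 0 + 2ξ, giving ξ = 116 kmol.
Outlet amounts (n = n₀ + ν ξ):
  E: 153 − 1(116) = 37
  D: 1410 − 3(116) = 1062
  F: 0 + 2(116) = 232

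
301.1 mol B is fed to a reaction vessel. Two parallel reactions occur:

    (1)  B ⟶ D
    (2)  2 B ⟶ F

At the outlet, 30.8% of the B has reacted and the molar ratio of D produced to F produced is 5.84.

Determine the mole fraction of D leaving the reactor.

0.239

Conversion of B: B consumed = 0.308 × 301.1 = 92.74 mol = 1ξ₁ + 2ξ₂.
Selectivity: 1ξ₁ / (1ξ₂) = 5.84 → ξ₁ = 5.84 ξ₂.
Substitute: (1·5.84 + 2) ξ₂ = 92.74 → ξ₂ = 11.83 mol, ξ₁ = 69.08 mol.
Outlet amounts (n = n₀ + Σ ν·ξ):
  B: 301.1 − 1(69.08) − 2(11.83) = 208.4
  D: 0 + 1(69.08) = 69.08
  F: 0 + 1(11.83) = 11.83
Total out = 289.3 mol; y_D = 69.08 / 289.3 = 0.2388.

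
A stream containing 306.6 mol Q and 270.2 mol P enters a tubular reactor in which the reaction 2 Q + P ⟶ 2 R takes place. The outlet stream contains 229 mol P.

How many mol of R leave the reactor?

For P: n = n₀ − 1ξ → 229 = 270.2 − 1ξ, giving ξ = 41.2 mol.
Outlet amounts (n = n₀ + ν ξ):
  Q: 306.6 − 2(41.2) = 224.2
  P: 270.2 − 1(41.2) = 229
  R: 0 + 2(41.2) = 82.4

82.4 mol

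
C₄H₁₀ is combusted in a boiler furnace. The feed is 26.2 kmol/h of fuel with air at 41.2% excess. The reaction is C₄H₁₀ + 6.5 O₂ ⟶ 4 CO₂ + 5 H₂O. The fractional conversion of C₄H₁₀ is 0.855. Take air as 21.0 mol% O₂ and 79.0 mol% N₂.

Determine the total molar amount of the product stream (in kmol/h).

1200 kmol/h

Stoichiometric O₂ = 6.5 × 26.2 = 170.3 kmol/h; O₂ fed = 170.3 × 1.412 = 240.5 kmol/h.
N₂ fed = 240.5 × 79/21 = 904.6 kmol/h.
Fuel reacted = 0.855 × 26.2 → ξ = 22.4 kmol/h.
Outlet (n = n₀ + ν ξ):
  C₄H₁₀: 26.2 − 1(22.4) = 3.799
  O₂: 240.5 − 6.5(22.4) = 94.86
  N₂: 904.6 (inert)
  CO₂: 0 + 4(22.4) = 89.6
  H₂O: 0 + 5(22.4) = 112
Total out = 3.799 + 94.86 + 904.6 + 89.6 + 112 = 1205 kmol/h.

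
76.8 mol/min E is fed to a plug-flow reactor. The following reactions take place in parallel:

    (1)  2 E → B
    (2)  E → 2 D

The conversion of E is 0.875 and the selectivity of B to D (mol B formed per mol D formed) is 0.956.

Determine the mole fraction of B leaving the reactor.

0.416

Conversion of E: E consumed = 0.875 × 76.8 = 67.2 mol/min = 2ξ₁ + 1ξ₂.
Selectivity: 1ξ₁ / (2ξ₂) = 0.956 → ξ₁ = 1.912 ξ₂.
Substitute: (2·1.912 + 1) ξ₂ = 67.2 → ξ₂ = 13.93 mol/min, ξ₁ = 26.63 mol/min.
Outlet amounts (n = n₀ + Σ ν·ξ):
  E: 76.8 − 2(26.63) − 1(13.93) = 9.6
  B: 0 + 1(26.63) = 26.63
  D: 0 + 2(13.93) = 27.86
Total out = 64.1 mol/min; y_B = 26.63 / 64.1 = 0.4155.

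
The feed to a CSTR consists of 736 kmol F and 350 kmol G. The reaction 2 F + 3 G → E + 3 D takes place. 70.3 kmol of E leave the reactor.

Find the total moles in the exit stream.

1020 kmol

For E: n = n₀ + 1ξ → 70.3 = 0 + 1ξ, giving ξ = 70.3 kmol.
Outlet amounts (n = n₀ + ν ξ):
  F: 736 − 2(70.3) = 595.4
  G: 350 − 3(70.3) = 139.1
  E: 0 + 1(70.3) = 70.3
  D: 0 + 3(70.3) = 210.9
Total out = 595.4 + 139.1 + 70.3 + 210.9 = 1016 kmol.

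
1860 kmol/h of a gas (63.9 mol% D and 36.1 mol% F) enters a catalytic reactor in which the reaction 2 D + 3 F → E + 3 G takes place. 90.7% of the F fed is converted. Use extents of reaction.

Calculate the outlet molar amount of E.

F reacted = 0.907 × 671.5 = 609 kmol/h; ν_F = −3, so ξ = 609/3 = 203 kmol/h.
Outlet amounts (n = n₀ + ν ξ):
  D: 1189 − 2(203) = 782.5
  F: 671.5 − 3(203) = 62.45
  E: 0 + 1(203) = 203
  G: 0 + 3(203) = 609

203 kmol/h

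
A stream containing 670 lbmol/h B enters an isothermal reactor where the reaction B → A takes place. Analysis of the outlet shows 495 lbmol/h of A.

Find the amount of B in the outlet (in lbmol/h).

For A: n = n₀ + 1ξ → 495 = 0 + 1ξ, giving ξ = 495 lbmol/h.
Outlet amounts (n = n₀ + ν ξ):
  B: 670 − 1(495) = 175
  A: 0 + 1(495) = 495

175 lbmol/h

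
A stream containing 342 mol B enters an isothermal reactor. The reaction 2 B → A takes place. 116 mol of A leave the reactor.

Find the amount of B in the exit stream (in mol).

110 mol

For A: n = n₀ + 1ξ → 116 = 0 + 1ξ, giving ξ = 116 mol.
Outlet amounts (n = n₀ + ν ξ):
  B: 342 − 2(116) = 110
  A: 0 + 1(116) = 116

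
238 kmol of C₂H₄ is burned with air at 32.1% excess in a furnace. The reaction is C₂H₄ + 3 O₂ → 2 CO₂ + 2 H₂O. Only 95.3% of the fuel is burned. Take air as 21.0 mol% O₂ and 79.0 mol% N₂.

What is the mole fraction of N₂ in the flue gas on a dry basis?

Stoichiometric O₂ = 3 × 238 = 714 kmol; O₂ fed = 714 × 1.321 = 943.2 kmol.
N₂ fed = 943.2 × 79/21 = 3548 kmol.
Fuel reacted = 0.953 × 238 → ξ = 226.8 kmol.
Outlet (n = n₀ + ν ξ):
  C₂H₄: 238 − 1(226.8) = 11.19
  O₂: 943.2 − 3(226.8) = 262.8
  N₂: 3548 (inert)
  CO₂: 0 + 2(226.8) = 453.6
  H₂O: 0 + 2(226.8) = 453.6
Dry total = 4276 kmol; y_N₂ (dry) = 3548 / 4276 = 0.8298.

0.83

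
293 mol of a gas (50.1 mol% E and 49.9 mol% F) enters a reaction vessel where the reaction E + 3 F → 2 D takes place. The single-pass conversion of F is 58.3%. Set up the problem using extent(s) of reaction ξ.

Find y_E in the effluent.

0.501

F reacted = 0.583 × 146.2 = 85.24 mol; ν_F = −3, so ξ = 85.24/3 = 28.41 mol.
Outlet amounts (n = n₀ + ν ξ):
  E: 146.8 − 1(28.41) = 118.4
  F: 146.2 − 3(28.41) = 60.97
  D: 0 + 2(28.41) = 56.83
Total out = 236.2 mol; y_E = 118.4 / 236.2 = 0.5012.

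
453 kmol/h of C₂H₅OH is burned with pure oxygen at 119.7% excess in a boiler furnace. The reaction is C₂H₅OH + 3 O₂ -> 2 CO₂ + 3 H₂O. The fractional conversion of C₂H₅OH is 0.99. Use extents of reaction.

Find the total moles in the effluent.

Stoichiometric O₂ = 3 × 453 = 1359 kmol/h; O₂ fed = 1359 × 2.197 = 2986 kmol/h.
Fuel reacted = 0.99 × 453 → ξ = 448.5 kmol/h.
Outlet (n = n₀ + ν ξ):
  C₂H₅OH: 453 − 1(448.5) = 4.53
  O₂: 2986 − 3(448.5) = 1640
  CO₂: 0 + 2(448.5) = 896.9
  H₂O: 0 + 3(448.5) = 1345
Total out = 4.53 + 1640 + 896.9 + 1345 = 3887 kmol/h.

3890 kmol/h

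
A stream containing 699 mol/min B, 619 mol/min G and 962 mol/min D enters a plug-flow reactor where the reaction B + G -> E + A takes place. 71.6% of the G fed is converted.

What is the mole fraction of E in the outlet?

G reacted = 0.716 × 619 = 443.2 mol/min; ν_G = −1, so ξ = 443.2/1 = 443.2 mol/min.
Outlet amounts (n = n₀ + ν ξ):
  B: 699 − 1(443.2) = 255.8
  G: 619 − 1(443.2) = 175.8
  E: 0 + 1(443.2) = 443.2
  A: 0 + 1(443.2) = 443.2
  D: 962 (inert)
Total out = 2280 mol/min; y_E = 443.2 / 2280 = 0.1944.

0.194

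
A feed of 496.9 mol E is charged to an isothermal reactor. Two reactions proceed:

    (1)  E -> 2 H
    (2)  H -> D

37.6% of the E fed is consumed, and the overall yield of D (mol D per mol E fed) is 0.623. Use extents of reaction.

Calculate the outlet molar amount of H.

64.1 mol

Conversion of E: E consumed = 1ξ₁ = 0.376 × 496.9 → ξ₁ = 186.8 mol.
Yield of D: 1ξ₂ / 496.9 = 0.623 → ξ₂ = 309.6 mol.
Outlet amounts (n = n₀ + Σ ν·ξ):
  E: 496.9 − 1(186.8) = 310.1
  H: 0 + 2(186.8) − 1(309.6) = 64.1
  D: 0 + 1(309.6) = 309.6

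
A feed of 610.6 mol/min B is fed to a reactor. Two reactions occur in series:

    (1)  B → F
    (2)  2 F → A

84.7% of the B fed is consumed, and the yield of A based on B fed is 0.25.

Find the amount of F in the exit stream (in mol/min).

212 mol/min

Conversion of B: B consumed = 1ξ₁ = 0.847 × 610.6 → ξ₁ = 517.2 mol/min.
Yield of A: 1ξ₂ / 610.6 = 0.25 → ξ₂ = 152.7 mol/min.
Outlet amounts (n = n₀ + Σ ν·ξ):
  B: 610.6 − 1(517.2) = 93.42
  F: 0 + 1(517.2) − 2(152.7) = 211.9
  A: 0 + 1(152.7) = 152.7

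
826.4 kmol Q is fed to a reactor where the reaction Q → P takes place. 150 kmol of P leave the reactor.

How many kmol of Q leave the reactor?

676 kmol

For P: n = n₀ + 1ξ → 150 = 0 + 1ξ, giving ξ = 150 kmol.
Outlet amounts (n = n₀ + ν ξ):
  Q: 826.4 − 1(150) = 676.4
  P: 0 + 1(150) = 150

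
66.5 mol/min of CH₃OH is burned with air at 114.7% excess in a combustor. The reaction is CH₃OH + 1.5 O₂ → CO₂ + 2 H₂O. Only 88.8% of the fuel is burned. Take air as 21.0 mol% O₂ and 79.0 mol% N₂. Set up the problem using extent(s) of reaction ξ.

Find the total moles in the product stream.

Stoichiometric O₂ = 1.5 × 66.5 = 99.75 mol/min; O₂ fed = 99.75 × 2.147 = 214.2 mol/min.
N₂ fed = 214.2 × 79/21 = 805.7 mol/min.
Fuel reacted = 0.888 × 66.5 → ξ = 59.05 mol/min.
Outlet (n = n₀ + ν ξ):
  CH₃OH: 66.5 − 1(59.05) = 7.448
  O₂: 214.2 − 1.5(59.05) = 125.6
  N₂: 805.7 (inert)
  CO₂: 0 + 1(59.05) = 59.05
  H₂O: 0 + 2(59.05) = 118.1
Total out = 7.448 + 125.6 + 805.7 + 59.05 + 118.1 = 1116 mol/min.

1120 mol/min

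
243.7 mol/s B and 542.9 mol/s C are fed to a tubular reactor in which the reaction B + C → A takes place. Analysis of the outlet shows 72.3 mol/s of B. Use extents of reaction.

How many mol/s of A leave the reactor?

For B: n = n₀ − 1ξ → 72.3 = 243.7 − 1ξ, giving ξ = 171.4 mol/s.
Outlet amounts (n = n₀ + ν ξ):
  B: 243.7 − 1(171.4) = 72.3
  C: 542.9 − 1(171.4) = 371.5
  A: 0 + 1(171.4) = 171.4

171 mol/s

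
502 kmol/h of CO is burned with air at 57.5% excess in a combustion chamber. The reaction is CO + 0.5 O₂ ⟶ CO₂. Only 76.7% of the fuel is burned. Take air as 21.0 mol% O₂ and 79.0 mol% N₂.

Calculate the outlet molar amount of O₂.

Stoichiometric O₂ = 0.5 × 502 = 251 kmol/h; O₂ fed = 251 × 1.575 = 395.3 kmol/h.
N₂ fed = 395.3 × 79/21 = 1487 kmol/h.
Fuel reacted = 0.767 × 502 → ξ = 385 kmol/h.
Outlet (n = n₀ + ν ξ):
  CO: 502 − 1(385) = 117
  O₂: 395.3 − 0.5(385) = 202.8
  N₂: 1487 (inert)
  CO₂: 0 + 1(385) = 385

203 kmol/h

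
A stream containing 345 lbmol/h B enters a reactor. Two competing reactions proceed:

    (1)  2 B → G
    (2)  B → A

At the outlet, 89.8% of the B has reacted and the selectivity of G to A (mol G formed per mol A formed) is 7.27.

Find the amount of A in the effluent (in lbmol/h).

Conversion of B: B consumed = 0.898 × 345 = 309.8 lbmol/h = 2ξ₁ + 1ξ₂.
Selectivity: 1ξ₁ / (1ξ₂) = 7.27 → ξ₁ = 7.27 ξ₂.
Substitute: (2·7.27 + 1) ξ₂ = 309.8 → ξ₂ = 19.94 lbmol/h, ξ₁ = 144.9 lbmol/h.
Outlet amounts (n = n₀ + Σ ν·ξ):
  B: 345 − 2(144.9) − 1(19.94) = 35.19
  G: 0 + 1(144.9) = 144.9
  A: 0 + 1(19.94) = 19.94

19.9 lbmol/h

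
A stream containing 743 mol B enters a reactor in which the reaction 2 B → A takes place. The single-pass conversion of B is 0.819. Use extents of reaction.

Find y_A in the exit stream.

B reacted = 0.819 × 743 = 608.5 mol; ν_B = −2, so ξ = 608.5/2 = 304.3 mol.
Outlet amounts (n = n₀ + ν ξ):
  B: 743 − 2(304.3) = 134.5
  A: 0 + 1(304.3) = 304.3
Total out = 438.7 mol; y_A = 304.3 / 438.7 = 0.6935.

0.693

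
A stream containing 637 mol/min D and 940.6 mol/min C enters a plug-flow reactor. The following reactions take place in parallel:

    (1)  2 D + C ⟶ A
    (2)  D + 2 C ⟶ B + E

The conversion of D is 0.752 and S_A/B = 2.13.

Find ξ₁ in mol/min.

ξ₁ = 194 mol/min

Conversion of D: D consumed = 0.752 × 637 = 479 mol/min = 2ξ₁ + 1ξ₂.
Selectivity: 1ξ₁ / (1ξ₂) = 2.13 → ξ₁ = 2.13 ξ₂.
Substitute: (2·2.13 + 1) ξ₂ = 479 → ξ₂ = 91.07 mol/min, ξ₁ = 194 mol/min.
Outlet amounts (n = n₀ + Σ ν·ξ):
  D: 637 − 2(194) − 1(91.07) = 158
  C: 940.6 − 1(194) − 2(91.07) = 564.5
  A: 0 + 1(194) = 194
  B: 0 + 1(91.07) = 91.07
  E: 0 + 1(91.07) = 91.07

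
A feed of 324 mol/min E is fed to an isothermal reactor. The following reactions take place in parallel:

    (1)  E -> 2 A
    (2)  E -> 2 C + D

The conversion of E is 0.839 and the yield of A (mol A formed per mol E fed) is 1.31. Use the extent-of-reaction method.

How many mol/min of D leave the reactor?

Yield of A: 2ξ₁ / 324 = 1.31 → ξ₁ = 212.2 mol/min.
Conversion of E: 1ξ₁ + 1ξ₂ = 0.839 × 324 = 271.8 → ξ₂ = 59.62 mol/min.
Outlet amounts (n = n₀ + Σ ν·ξ):
  E: 324 − 1(212.2) − 1(59.62) = 52.16
  A: 0 + 2(212.2) = 424.4
  C: 0 + 2(59.62) = 119.2
  D: 0 + 1(59.62) = 59.62

59.6 mol/min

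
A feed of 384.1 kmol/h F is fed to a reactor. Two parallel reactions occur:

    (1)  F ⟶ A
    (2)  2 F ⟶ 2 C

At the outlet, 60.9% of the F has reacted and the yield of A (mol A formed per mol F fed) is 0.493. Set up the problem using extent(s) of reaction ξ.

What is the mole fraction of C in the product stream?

0.116

Yield of A: 1ξ₁ / 384.1 = 0.493 → ξ₁ = 189.4 kmol/h.
Conversion of F: 1ξ₁ + 2ξ₂ = 0.609 × 384.1 = 233.9 → ξ₂ = 22.28 kmol/h.
Outlet amounts (n = n₀ + Σ ν·ξ):
  F: 384.1 − 1(189.4) − 2(22.28) = 150.2
  A: 0 + 1(189.4) = 189.4
  C: 0 + 2(22.28) = 44.56
Total out = 384.1 kmol/h; y_C = 44.56 / 384.1 = 0.116.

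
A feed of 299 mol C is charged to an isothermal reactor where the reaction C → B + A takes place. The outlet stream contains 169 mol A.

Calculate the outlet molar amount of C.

For A: n = n₀ + 1ξ → 169 = 0 + 1ξ, giving ξ = 169 mol.
Outlet amounts (n = n₀ + ν ξ):
  C: 299 − 1(169) = 130
  B: 0 + 1(169) = 169
  A: 0 + 1(169) = 169

130 mol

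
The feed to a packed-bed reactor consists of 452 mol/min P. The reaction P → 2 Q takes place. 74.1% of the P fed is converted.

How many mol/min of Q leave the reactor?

670 mol/min

P reacted = 0.741 × 452 = 334.9 mol/min; ν_P = −1, so ξ = 334.9/1 = 334.9 mol/min.
Outlet amounts (n = n₀ + ν ξ):
  P: 452 − 1(334.9) = 117.1
  Q: 0 + 2(334.9) = 669.9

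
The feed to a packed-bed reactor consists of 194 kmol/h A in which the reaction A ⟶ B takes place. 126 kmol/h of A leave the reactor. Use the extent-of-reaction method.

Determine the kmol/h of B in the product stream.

For A: n = n₀ − 1ξ → 126 = 194 − 1ξ, giving ξ = 68 kmol/h.
Outlet amounts (n = n₀ + ν ξ):
  A: 194 − 1(68) = 126
  B: 0 + 1(68) = 68

68 kmol/h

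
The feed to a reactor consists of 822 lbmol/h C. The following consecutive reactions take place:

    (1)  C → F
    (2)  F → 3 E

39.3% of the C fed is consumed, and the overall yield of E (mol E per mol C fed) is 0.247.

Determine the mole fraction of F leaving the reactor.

0.267

Conversion of C: C consumed = 1ξ₁ = 0.393 × 822 → ξ₁ = 323 lbmol/h.
Yield of E: 3ξ₂ / 822 = 0.247 → ξ₂ = 67.68 lbmol/h.
Outlet amounts (n = n₀ + Σ ν·ξ):
  C: 822 − 1(323) = 499
  F: 0 + 1(323) − 1(67.68) = 255.4
  E: 0 + 3(67.68) = 203
Total out = 957.4 lbmol/h; y_F = 255.4 / 957.4 = 0.2667.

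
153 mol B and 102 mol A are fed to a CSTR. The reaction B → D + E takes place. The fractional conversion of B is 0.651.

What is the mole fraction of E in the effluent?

0.281

B reacted = 0.651 × 153 = 99.6 mol; ν_B = −1, so ξ = 99.6/1 = 99.6 mol.
Outlet amounts (n = n₀ + ν ξ):
  B: 153 − 1(99.6) = 53.4
  D: 0 + 1(99.6) = 99.6
  E: 0 + 1(99.6) = 99.6
  A: 102 (inert)
Total out = 354.6 mol; y_E = 99.6 / 354.6 = 0.2809.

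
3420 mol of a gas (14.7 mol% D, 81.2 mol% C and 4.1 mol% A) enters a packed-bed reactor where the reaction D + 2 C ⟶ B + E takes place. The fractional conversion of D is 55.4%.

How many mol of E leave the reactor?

D reacted = 0.554 × 502.7 = 278.5 mol; ν_D = −1, so ξ = 278.5/1 = 278.5 mol.
Outlet amounts (n = n₀ + ν ξ):
  D: 502.7 − 1(278.5) = 224.2
  C: 2777 − 2(278.5) = 2220
  B: 0 + 1(278.5) = 278.5
  E: 0 + 1(278.5) = 278.5
  A: 140.2 (inert)

279 mol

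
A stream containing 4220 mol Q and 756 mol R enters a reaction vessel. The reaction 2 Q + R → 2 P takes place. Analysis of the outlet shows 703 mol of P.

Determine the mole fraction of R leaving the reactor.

For P: n = n₀ + 2ξ → 703 = 0 + 2ξ, giving ξ = 351.5 mol.
Outlet amounts (n = n₀ + ν ξ):
  Q: 4220 − 2(351.5) = 3517
  R: 756 − 1(351.5) = 404.5
  P: 0 + 2(351.5) = 703
Total out = 4624 mol; y_R = 404.5 / 4624 = 0.08747.

0.0875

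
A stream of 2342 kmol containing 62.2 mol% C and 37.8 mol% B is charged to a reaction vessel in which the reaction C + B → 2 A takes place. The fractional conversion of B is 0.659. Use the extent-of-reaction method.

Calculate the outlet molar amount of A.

B reacted = 0.659 × 885.3 = 583.4 kmol; ν_B = −1, so ξ = 583.4/1 = 583.4 kmol.
Outlet amounts (n = n₀ + ν ξ):
  C: 1457 − 1(583.4) = 873.3
  B: 885.3 − 1(583.4) = 301.9
  A: 0 + 2(583.4) = 1167

1170 kmol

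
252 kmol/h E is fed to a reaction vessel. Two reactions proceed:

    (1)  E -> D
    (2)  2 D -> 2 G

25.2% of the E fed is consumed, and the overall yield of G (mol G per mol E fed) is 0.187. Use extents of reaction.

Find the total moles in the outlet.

Conversion of E: E consumed = 1ξ₁ = 0.252 × 252 → ξ₁ = 63.5 kmol/h.
Yield of G: 2ξ₂ / 252 = 0.187 → ξ₂ = 23.56 kmol/h.
Outlet amounts (n = n₀ + Σ ν·ξ):
  E: 252 − 1(63.5) = 188.5
  D: 0 + 1(63.5) − 2(23.56) = 16.38
  G: 0 + 2(23.56) = 47.12
Total out = 188.5 + 16.38 + 47.12 = 252 kmol/h.

252 kmol/h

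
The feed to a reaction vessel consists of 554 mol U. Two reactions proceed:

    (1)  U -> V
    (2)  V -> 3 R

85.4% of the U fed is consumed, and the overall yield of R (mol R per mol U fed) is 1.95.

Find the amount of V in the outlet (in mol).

Conversion of U: U consumed = 1ξ₁ = 0.854 × 554 → ξ₁ = 473.1 mol.
Yield of R: 3ξ₂ / 554 = 1.95 → ξ₂ = 360.1 mol.
Outlet amounts (n = n₀ + Σ ν·ξ):
  U: 554 − 1(473.1) = 80.88
  V: 0 + 1(473.1) − 1(360.1) = 113
  R: 0 + 3(360.1) = 1080

113 mol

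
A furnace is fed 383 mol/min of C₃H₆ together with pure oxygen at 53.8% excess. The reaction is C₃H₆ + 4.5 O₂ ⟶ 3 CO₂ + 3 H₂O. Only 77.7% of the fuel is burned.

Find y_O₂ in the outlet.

0.412

Stoichiometric O₂ = 4.5 × 383 = 1724 mol/min; O₂ fed = 1724 × 1.538 = 2651 mol/min.
Fuel reacted = 0.777 × 383 → ξ = 297.6 mol/min.
Outlet (n = n₀ + ν ξ):
  C₃H₆: 383 − 1(297.6) = 85.41
  O₂: 2651 − 4.5(297.6) = 1312
  CO₂: 0 + 3(297.6) = 892.8
  H₂O: 0 + 3(297.6) = 892.8
Total out = 3183 mol/min; y_O₂ = 1312 / 3183 = 0.4121.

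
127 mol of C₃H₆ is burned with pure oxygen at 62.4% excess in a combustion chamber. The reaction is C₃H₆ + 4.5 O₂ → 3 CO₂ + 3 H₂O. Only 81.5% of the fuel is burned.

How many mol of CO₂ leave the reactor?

311 mol

Stoichiometric O₂ = 4.5 × 127 = 571.5 mol; O₂ fed = 571.5 × 1.624 = 928.1 mol.
Fuel reacted = 0.815 × 127 → ξ = 103.5 mol.
Outlet (n = n₀ + ν ξ):
  C₃H₆: 127 − 1(103.5) = 23.5
  O₂: 928.1 − 4.5(103.5) = 462.3
  CO₂: 0 + 3(103.5) = 310.5
  H₂O: 0 + 3(103.5) = 310.5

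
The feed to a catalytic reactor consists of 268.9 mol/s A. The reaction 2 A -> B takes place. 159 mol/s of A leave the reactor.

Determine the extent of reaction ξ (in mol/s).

ξ = 54.9 mol/s

For A: n = n₀ − 2ξ → 159 = 268.9 − 2ξ, giving ξ = 54.95 mol/s.
Outlet amounts (n = n₀ + ν ξ):
  A: 268.9 − 2(54.95) = 159
  B: 0 + 1(54.95) = 54.95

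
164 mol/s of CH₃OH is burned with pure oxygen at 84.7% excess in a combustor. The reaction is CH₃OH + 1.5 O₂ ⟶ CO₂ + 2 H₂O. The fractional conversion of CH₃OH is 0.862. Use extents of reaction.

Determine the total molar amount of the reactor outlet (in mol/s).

689 mol/s

Stoichiometric O₂ = 1.5 × 164 = 246 mol/s; O₂ fed = 246 × 1.847 = 454.4 mol/s.
Fuel reacted = 0.862 × 164 → ξ = 141.4 mol/s.
Outlet (n = n₀ + ν ξ):
  CH₃OH: 164 − 1(141.4) = 22.63
  O₂: 454.4 − 1.5(141.4) = 242.3
  CO₂: 0 + 1(141.4) = 141.4
  H₂O: 0 + 2(141.4) = 282.7
Total out = 22.63 + 242.3 + 141.4 + 282.7 = 689 mol/s.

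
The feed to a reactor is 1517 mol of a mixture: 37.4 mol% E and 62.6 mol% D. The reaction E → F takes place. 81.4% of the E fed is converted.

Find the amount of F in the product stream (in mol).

462 mol

E reacted = 0.814 × 567.4 = 461.8 mol; ν_E = −1, so ξ = 461.8/1 = 461.8 mol.
Outlet amounts (n = n₀ + ν ξ):
  E: 567.4 − 1(461.8) = 105.5
  F: 0 + 1(461.8) = 461.8
  D: 949.6 (inert)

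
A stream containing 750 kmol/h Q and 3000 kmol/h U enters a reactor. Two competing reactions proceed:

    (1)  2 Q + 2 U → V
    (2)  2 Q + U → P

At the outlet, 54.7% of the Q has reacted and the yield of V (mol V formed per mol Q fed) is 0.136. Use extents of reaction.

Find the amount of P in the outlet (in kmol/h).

Yield of V: 1ξ₁ / 750 = 0.136 → ξ₁ = 102 kmol/h.
Conversion of Q: 2ξ₁ + 2ξ₂ = 0.547 × 750 = 410.3 → ξ₂ = 103.1 kmol/h.
Outlet amounts (n = n₀ + Σ ν·ξ):
  Q: 750 − 2(102) − 2(103.1) = 339.7
  U: 3000 − 2(102) − 1(103.1) = 2693
  V: 0 + 1(102) = 102
  P: 0 + 1(103.1) = 103.1

103 kmol/h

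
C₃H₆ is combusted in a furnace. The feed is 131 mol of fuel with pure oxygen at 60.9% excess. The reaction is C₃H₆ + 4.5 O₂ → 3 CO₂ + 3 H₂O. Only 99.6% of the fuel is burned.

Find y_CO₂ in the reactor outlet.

Stoichiometric O₂ = 4.5 × 131 = 589.5 mol; O₂ fed = 589.5 × 1.609 = 948.5 mol.
Fuel reacted = 0.996 × 131 → ξ = 130.5 mol.
Outlet (n = n₀ + ν ξ):
  C₃H₆: 131 − 1(130.5) = 0.524
  O₂: 948.5 − 4.5(130.5) = 361.4
  CO₂: 0 + 3(130.5) = 391.4
  H₂O: 0 + 3(130.5) = 391.4
Total out = 1145 mol; y_CO₂ = 391.4 / 1145 = 0.3419.

0.342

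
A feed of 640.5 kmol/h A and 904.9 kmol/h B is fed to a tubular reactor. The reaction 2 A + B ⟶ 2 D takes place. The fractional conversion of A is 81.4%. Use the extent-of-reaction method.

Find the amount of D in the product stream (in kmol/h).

521 kmol/h

A reacted = 0.814 × 640.5 = 521.4 kmol/h; ν_A = −2, so ξ = 521.4/2 = 260.7 kmol/h.
Outlet amounts (n = n₀ + ν ξ):
  A: 640.5 − 2(260.7) = 119.1
  B: 904.9 − 1(260.7) = 644.2
  D: 0 + 2(260.7) = 521.4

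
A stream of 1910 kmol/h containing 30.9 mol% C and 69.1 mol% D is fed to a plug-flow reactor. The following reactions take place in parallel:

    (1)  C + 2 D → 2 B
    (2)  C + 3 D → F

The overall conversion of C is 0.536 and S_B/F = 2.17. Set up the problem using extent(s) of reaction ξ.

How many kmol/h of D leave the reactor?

535 kmol/h

Conversion of C: C consumed = 0.536 × 590.2 = 316.3 kmol/h = 1ξ₁ + 1ξ₂.
Selectivity: 2ξ₁ / (1ξ₂) = 2.17 → ξ₁ = 1.085 ξ₂.
Substitute: (1·1.085 + 1) ξ₂ = 316.3 → ξ₂ = 151.7 kmol/h, ξ₁ = 164.6 kmol/h.
Outlet amounts (n = n₀ + Σ ν·ξ):
  C: 590.2 − 1(164.6) − 1(151.7) = 273.8
  D: 1320 − 2(164.6) − 3(151.7) = 535.4
  B: 0 + 2(164.6) = 329.2
  F: 0 + 1(151.7) = 151.7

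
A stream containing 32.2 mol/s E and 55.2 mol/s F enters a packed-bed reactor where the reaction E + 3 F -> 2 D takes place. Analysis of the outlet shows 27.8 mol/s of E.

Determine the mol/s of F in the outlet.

For E: n = n₀ − 1ξ → 27.8 = 32.2 − 1ξ, giving ξ = 4.4 mol/s.
Outlet amounts (n = n₀ + ν ξ):
  E: 32.2 − 1(4.4) = 27.8
  F: 55.2 − 3(4.4) = 42
  D: 0 + 2(4.4) = 8.8

42 mol/s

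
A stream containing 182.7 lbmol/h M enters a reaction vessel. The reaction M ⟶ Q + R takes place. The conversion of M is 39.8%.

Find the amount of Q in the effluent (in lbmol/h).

72.7 lbmol/h

M reacted = 0.398 × 182.7 = 72.71 lbmol/h; ν_M = −1, so ξ = 72.71/1 = 72.71 lbmol/h.
Outlet amounts (n = n₀ + ν ξ):
  M: 182.7 − 1(72.71) = 110
  Q: 0 + 1(72.71) = 72.71
  R: 0 + 1(72.71) = 72.71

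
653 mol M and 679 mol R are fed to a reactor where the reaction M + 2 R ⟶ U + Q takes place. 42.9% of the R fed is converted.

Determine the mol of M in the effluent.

507 mol

R reacted = 0.429 × 679 = 291.3 mol; ν_R = −2, so ξ = 291.3/2 = 145.6 mol.
Outlet amounts (n = n₀ + ν ξ):
  M: 653 − 1(145.6) = 507.4
  R: 679 − 2(145.6) = 387.7
  U: 0 + 1(145.6) = 145.6
  Q: 0 + 1(145.6) = 145.6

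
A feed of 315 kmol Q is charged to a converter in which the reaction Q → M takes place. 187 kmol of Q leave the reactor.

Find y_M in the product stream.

0.406

For Q: n = n₀ − 1ξ → 187 = 315 − 1ξ, giving ξ = 128 kmol.
Outlet amounts (n = n₀ + ν ξ):
  Q: 315 − 1(128) = 187
  M: 0 + 1(128) = 128
Total out = 315 kmol; y_M = 128 / 315 = 0.4063.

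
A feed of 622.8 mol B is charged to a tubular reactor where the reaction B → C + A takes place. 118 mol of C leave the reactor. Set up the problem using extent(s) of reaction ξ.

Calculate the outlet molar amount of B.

For C: n = n₀ + 1ξ → 118 = 0 + 1ξ, giving ξ = 118 mol.
Outlet amounts (n = n₀ + ν ξ):
  B: 622.8 − 1(118) = 504.8
  C: 0 + 1(118) = 118
  A: 0 + 1(118) = 118

505 mol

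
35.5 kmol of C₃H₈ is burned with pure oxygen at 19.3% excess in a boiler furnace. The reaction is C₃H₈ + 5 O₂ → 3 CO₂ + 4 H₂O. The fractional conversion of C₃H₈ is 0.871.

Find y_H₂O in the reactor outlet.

Stoichiometric O₂ = 5 × 35.5 = 177.5 kmol; O₂ fed = 177.5 × 1.193 = 211.8 kmol.
Fuel reacted = 0.871 × 35.5 → ξ = 30.92 kmol.
Outlet (n = n₀ + ν ξ):
  C₃H₈: 35.5 − 1(30.92) = 4.579
  O₂: 211.8 − 5(30.92) = 57.16
  CO₂: 0 + 3(30.92) = 92.76
  H₂O: 0 + 4(30.92) = 123.7
Total out = 278.2 kmol; y_H₂O = 123.7 / 278.2 = 0.4446.

0.445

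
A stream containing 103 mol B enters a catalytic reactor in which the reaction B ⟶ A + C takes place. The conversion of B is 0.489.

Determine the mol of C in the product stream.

B reacted = 0.489 × 103 = 50.37 mol; ν_B = −1, so ξ = 50.37/1 = 50.37 mol.
Outlet amounts (n = n₀ + ν ξ):
  B: 103 − 1(50.37) = 52.63
  A: 0 + 1(50.37) = 50.37
  C: 0 + 1(50.37) = 50.37

50.4 mol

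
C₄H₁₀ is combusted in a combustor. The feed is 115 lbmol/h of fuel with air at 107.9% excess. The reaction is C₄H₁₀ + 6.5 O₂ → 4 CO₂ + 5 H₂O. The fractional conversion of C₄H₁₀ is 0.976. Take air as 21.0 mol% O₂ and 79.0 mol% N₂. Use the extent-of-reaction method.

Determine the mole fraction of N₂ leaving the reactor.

Stoichiometric O₂ = 6.5 × 115 = 747.5 lbmol/h; O₂ fed = 747.5 × 2.079 = 1554 lbmol/h.
N₂ fed = 1554 × 79/21 = 5846 lbmol/h.
Fuel reacted = 0.976 × 115 → ξ = 112.2 lbmol/h.
Outlet (n = n₀ + ν ξ):
  C₄H₁₀: 115 − 1(112.2) = 2.76
  O₂: 1554 − 6.5(112.2) = 824.5
  N₂: 5846 (inert)
  CO₂: 0 + 4(112.2) = 449
  H₂O: 0 + 5(112.2) = 561.2
Total out = 7684 lbmol/h; y_N₂ = 5846 / 7684 = 0.7609.

0.761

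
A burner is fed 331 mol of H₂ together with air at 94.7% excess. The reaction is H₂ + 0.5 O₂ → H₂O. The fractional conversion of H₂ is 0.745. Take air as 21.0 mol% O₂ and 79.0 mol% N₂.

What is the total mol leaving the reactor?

Stoichiometric O₂ = 0.5 × 331 = 165.5 mol; O₂ fed = 165.5 × 1.947 = 322.2 mol.
N₂ fed = 322.2 × 79/21 = 1212 mol.
Fuel reacted = 0.745 × 331 → ξ = 246.6 mol.
Outlet (n = n₀ + ν ξ):
  H₂: 331 − 1(246.6) = 84.41
  O₂: 322.2 − 0.5(246.6) = 198.9
  N₂: 1212 (inert)
  H₂O: 0 + 1(246.6) = 246.6
Total out = 84.41 + 198.9 + 1212 + 246.6 = 1742 mol.

1740 mol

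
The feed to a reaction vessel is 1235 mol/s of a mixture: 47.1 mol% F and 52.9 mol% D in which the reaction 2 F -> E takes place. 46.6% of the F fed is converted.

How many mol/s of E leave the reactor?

136 mol/s

F reacted = 0.466 × 581.7 = 271.1 mol/s; ν_F = −2, so ξ = 271.1/2 = 135.5 mol/s.
Outlet amounts (n = n₀ + ν ξ):
  F: 581.7 − 2(135.5) = 310.6
  E: 0 + 1(135.5) = 135.5
  D: 653.3 (inert)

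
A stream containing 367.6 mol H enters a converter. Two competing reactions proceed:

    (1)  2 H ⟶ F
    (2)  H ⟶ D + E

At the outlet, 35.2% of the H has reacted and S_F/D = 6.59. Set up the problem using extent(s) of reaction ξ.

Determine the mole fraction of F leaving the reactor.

Conversion of H: H consumed = 0.352 × 367.6 = 129.4 mol = 2ξ₁ + 1ξ₂.
Selectivity: 1ξ₁ / (1ξ₂) = 6.59 → ξ₁ = 6.59 ξ₂.
Substitute: (2·6.59 + 1) ξ₂ = 129.4 → ξ₂ = 9.125 mol, ξ₁ = 60.14 mol.
Outlet amounts (n = n₀ + Σ ν·ξ):
  H: 367.6 − 2(60.14) − 1(9.125) = 238.2
  F: 0 + 1(60.14) = 60.14
  D: 0 + 1(9.125) = 9.125
  E: 0 + 1(9.125) = 9.125
Total out = 316.6 mol; y_F = 60.14 / 316.6 = 0.1899.

0.19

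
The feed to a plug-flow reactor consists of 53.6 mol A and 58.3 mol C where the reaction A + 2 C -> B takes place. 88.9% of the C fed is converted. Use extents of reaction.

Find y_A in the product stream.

0.461

C reacted = 0.889 × 58.3 = 51.83 mol; ν_C = −2, so ξ = 51.83/2 = 25.91 mol.
Outlet amounts (n = n₀ + ν ξ):
  A: 53.6 − 1(25.91) = 27.69
  C: 58.3 − 2(25.91) = 6.471
  B: 0 + 1(25.91) = 25.91
Total out = 60.07 mol; y_A = 27.69 / 60.07 = 0.4609.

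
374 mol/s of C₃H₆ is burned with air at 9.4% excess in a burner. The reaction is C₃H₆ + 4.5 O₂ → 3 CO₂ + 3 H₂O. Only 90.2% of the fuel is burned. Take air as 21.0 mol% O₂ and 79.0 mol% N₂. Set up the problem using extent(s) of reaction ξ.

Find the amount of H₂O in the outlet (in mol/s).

1010 mol/s

Stoichiometric O₂ = 4.5 × 374 = 1683 mol/s; O₂ fed = 1683 × 1.094 = 1841 mol/s.
N₂ fed = 1841 × 79/21 = 6926 mol/s.
Fuel reacted = 0.902 × 374 → ξ = 337.3 mol/s.
Outlet (n = n₀ + ν ξ):
  C₃H₆: 374 − 1(337.3) = 36.65
  O₂: 1841 − 4.5(337.3) = 323.1
  N₂: 6926 (inert)
  CO₂: 0 + 3(337.3) = 1012
  H₂O: 0 + 3(337.3) = 1012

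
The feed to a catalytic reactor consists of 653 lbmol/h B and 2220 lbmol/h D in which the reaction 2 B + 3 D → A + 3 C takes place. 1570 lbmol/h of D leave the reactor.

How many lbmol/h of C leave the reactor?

For D: n = n₀ − 3ξ → 1570 = 2220 − 3ξ, giving ξ = 216.7 lbmol/h.
Outlet amounts (n = n₀ + ν ξ):
  B: 653 − 2(216.7) = 219.7
  D: 2220 − 3(216.7) = 1570
  A: 0 + 1(216.7) = 216.7
  C: 0 + 3(216.7) = 650

650 lbmol/h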